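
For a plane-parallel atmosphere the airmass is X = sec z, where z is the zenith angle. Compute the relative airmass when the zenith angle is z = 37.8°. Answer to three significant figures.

X = sec z = 1/cos 37.8° = 1/0.7902 = 1.2656.

1.27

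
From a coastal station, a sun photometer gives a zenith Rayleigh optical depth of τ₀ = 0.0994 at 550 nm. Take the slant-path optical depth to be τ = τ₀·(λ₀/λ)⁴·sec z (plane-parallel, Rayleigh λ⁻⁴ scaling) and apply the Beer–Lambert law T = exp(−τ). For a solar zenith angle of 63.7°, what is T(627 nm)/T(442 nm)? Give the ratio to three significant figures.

Airmass: sec 63.7° = 2.2570.
τ(627 nm) = 0.0994 × (550/627)⁴ × 2.2570 = 0.0994 × 0.5921 × 2.2570 = 0.1328.
τ(442 nm) = 0.0994 × (550/442)⁴ × 2.2570 = 0.0994 × 2.3975 × 2.2570 = 0.5379.
T(627)/T(442) = exp(τ_B − τ_A) = exp(0.4050) = 1.4994.

1.50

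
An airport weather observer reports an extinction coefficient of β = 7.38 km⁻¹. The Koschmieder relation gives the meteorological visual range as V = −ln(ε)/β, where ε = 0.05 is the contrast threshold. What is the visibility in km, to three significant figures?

V = −ln(0.05) / 7.38 = 2.996 / 7.38 = 0.4059 km.

0.406 km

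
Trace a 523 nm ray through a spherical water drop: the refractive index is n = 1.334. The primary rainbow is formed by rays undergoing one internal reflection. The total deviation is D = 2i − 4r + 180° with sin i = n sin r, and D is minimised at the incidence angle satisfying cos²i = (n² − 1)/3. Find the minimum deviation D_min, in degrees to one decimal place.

cos²i = (1.77956 − 1)/3 = 0.25985; i = arccos(0.50976) = 59.352°.
sin r = sin 59.352°/1.334 = 0.64492; r = 40.159°.
D_min = 2·59.352° − 4·40.159° + 180° = 138.067°.

138.1°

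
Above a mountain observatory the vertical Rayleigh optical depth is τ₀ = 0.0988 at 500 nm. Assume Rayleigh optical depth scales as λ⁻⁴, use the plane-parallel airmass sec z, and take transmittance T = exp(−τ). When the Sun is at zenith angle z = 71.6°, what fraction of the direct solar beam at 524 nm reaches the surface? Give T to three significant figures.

0.771

sec 71.6° = 3.1681.
τ = 0.0988 × (500/524)⁴ × 3.1681 = 0.0988 × 0.8290 × 3.1681 = 0.2595.
T = exp(−0.2595) = 0.7715.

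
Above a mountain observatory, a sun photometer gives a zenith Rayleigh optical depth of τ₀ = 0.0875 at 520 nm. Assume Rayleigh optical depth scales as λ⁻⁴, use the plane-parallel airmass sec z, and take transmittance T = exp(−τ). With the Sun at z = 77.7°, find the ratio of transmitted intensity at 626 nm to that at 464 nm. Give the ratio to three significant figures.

1.57

Airmass: sec 77.7° = 4.6942.
τ(626 nm) = 0.0875 × (520/626)⁴ × 4.6942 = 0.0875 × 0.4761 × 4.6942 = 0.1956.
τ(464 nm) = 0.0875 × (520/464)⁴ × 4.6942 = 0.0875 × 1.5774 × 4.6942 = 0.6479.
T(626)/T(464) = exp(τ_B − τ_A) = exp(0.4523) = 1.5720.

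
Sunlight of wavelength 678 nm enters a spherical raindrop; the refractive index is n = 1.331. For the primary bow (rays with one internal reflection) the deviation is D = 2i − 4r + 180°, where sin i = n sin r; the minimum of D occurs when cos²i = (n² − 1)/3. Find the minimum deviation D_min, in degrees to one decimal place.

cos²i = (1.77156 − 1)/3 = 0.25719; i = arccos(0.50714) = 59.527°.
sin r = sin 59.527°/1.331 = 0.64753; r = 40.356°.
D_min = 2·59.527° − 4·40.356° + 180° = 137.630°.

137.6°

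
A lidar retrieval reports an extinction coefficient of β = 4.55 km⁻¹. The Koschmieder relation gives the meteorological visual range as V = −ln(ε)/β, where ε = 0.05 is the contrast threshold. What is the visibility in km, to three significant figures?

0.658 km

V = −ln(0.05) / 4.55 = 2.996 / 4.55 = 0.6584 km.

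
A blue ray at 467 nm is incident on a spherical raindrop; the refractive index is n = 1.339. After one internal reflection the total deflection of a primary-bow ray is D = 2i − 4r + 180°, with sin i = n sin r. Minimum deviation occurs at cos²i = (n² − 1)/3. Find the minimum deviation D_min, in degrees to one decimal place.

cos²i = (1.79292 − 1)/3 = 0.26431; i = arccos(0.51411) = 59.062°.
sin r = sin 59.062°/1.339 = 0.64057; r = 39.834°.
D_min = 2·59.062° − 4·39.834° + 180° = 138.786°.

138.8°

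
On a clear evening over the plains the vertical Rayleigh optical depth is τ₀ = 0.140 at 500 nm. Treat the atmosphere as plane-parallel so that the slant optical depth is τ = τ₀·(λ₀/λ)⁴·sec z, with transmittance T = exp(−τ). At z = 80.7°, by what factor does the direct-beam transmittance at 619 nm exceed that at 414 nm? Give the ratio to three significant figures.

4.37

Airmass: sec 80.7° = 6.1880.
τ(619 nm) = 0.140 × (500/619)⁴ × 6.1880 = 0.140 × 0.4257 × 6.1880 = 0.3688.
τ(414 nm) = 0.140 × (500/414)⁴ × 6.1880 = 0.140 × 2.1275 × 6.1880 = 1.8431.
T(619)/T(414) = exp(τ_B − τ_A) = exp(1.4743) = 4.3681.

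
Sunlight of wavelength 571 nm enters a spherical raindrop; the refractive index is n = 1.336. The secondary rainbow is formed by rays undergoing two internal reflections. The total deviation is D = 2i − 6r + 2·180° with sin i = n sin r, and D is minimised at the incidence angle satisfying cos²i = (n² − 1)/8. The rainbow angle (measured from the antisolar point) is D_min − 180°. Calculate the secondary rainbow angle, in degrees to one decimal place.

cos²i = (1.78490 − 1)/8 = 0.09811; i = arccos(0.31323) = 71.746°.
sin r = sin 71.746°/1.336 = 0.71084; r = 45.303°.
D_min = 2·71.746° − 6·45.303° + 360° = 231.674°.
Rainbow angle = D_min − 180° = 51.674°.

51.7°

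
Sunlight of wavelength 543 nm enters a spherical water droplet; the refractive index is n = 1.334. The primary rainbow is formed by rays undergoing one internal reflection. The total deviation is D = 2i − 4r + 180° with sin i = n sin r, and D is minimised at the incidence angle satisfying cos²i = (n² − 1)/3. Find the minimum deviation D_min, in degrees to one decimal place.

138.1°

cos²i = (1.77956 − 1)/3 = 0.25985; i = arccos(0.50976) = 59.352°.
sin r = sin 59.352°/1.334 = 0.64492; r = 40.159°.
D_min = 2·59.352° − 4·40.159° + 180° = 138.067°.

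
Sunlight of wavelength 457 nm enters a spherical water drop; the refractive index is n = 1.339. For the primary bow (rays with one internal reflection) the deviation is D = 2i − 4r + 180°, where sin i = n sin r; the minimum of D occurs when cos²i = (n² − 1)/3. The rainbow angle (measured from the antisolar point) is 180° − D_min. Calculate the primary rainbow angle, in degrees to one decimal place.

cos²i = (1.79292 − 1)/3 = 0.26431; i = arccos(0.51411) = 59.062°.
sin r = sin 59.062°/1.339 = 0.64057; r = 39.834°.
D_min = 2·59.062° − 4·39.834° + 180° = 138.786°.
Rainbow angle = 180° − D_min = 41.214°.

41.2°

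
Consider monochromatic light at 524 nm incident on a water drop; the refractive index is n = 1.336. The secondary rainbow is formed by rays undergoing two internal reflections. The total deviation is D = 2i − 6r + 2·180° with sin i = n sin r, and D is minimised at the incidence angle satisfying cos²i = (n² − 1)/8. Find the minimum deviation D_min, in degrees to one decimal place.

231.7°

cos²i = (1.78490 − 1)/8 = 0.09811; i = arccos(0.31323) = 71.746°.
sin r = sin 71.746°/1.336 = 0.71084; r = 45.303°.
D_min = 2·71.746° − 6·45.303° + 360° = 231.674°.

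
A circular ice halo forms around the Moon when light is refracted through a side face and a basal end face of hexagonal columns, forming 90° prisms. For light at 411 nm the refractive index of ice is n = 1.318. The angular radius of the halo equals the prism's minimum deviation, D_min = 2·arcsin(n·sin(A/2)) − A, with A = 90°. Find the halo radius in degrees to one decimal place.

47.5°

n·sin(A/2) = 1.318 × sin 45° = 1.318 × 0.7071 = 0.9320.
D_min = 2·arcsin(0.9320) − 90° = 2 × 68.743° − 90° = 47.487°.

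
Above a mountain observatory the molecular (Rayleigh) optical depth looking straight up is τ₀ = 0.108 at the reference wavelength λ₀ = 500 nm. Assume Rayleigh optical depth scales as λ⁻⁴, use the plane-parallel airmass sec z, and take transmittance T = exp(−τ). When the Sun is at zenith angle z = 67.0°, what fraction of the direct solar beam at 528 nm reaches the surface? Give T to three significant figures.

0.801

sec 67.0° = 2.5593.
τ = 0.108 × (500/528)⁴ × 2.5593 = 0.108 × 0.8042 × 2.5593 = 0.2223.
T = exp(−0.2223) = 0.8007.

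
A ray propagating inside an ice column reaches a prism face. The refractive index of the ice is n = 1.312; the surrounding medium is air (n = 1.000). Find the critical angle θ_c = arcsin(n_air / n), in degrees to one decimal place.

49.7°

sin θ_c = n_air / n = 1.000 / 1.312 = 0.7622.
θ_c = arcsin(0.7622) = 49.66°.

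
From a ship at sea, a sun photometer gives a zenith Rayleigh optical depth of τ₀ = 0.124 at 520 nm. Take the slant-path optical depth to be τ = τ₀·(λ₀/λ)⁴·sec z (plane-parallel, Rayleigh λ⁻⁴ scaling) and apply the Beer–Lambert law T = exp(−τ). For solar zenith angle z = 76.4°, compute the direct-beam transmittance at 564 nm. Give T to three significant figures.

sec 76.4° = 4.2527.
τ = 0.124 × (520/564)⁴ × 4.2527 = 0.124 × 0.7226 × 4.2527 = 0.3811.
T = exp(−0.3811) = 0.6831.

0.683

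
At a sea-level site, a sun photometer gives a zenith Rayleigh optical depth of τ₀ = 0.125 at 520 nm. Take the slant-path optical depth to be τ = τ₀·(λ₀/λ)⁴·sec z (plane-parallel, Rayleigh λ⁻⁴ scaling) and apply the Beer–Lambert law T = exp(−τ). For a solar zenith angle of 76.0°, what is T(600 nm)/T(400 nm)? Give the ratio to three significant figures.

3.27

Airmass: sec 76.0° = 4.1336.
τ(600 nm) = 0.125 × (520/600)⁴ × 4.1336 = 0.125 × 0.5642 × 4.1336 = 0.2915.
τ(400 nm) = 0.125 × (520/400)⁴ × 4.1336 = 0.125 × 2.8561 × 4.1336 = 1.4757.
T(600)/T(400) = exp(τ_B − τ_A) = exp(1.1842) = 3.2682.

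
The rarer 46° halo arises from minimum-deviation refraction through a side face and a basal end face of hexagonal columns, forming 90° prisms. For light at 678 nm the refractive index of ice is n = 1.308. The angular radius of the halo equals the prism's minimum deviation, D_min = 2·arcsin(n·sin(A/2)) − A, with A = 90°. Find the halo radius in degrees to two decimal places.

45.31°

n·sin(A/2) = 1.308 × sin 45° = 1.308 × 0.7071 = 0.9249.
D_min = 2·arcsin(0.9249) − 90° = 2 × 67.653° − 90° = 45.305°.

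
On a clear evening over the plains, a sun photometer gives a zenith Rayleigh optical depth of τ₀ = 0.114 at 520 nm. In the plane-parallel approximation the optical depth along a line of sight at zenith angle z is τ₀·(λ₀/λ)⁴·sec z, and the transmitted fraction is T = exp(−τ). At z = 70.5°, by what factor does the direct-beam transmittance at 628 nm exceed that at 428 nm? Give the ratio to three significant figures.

1.79

Airmass: sec 70.5° = 2.9957.
τ(628 nm) = 0.114 × (520/628)⁴ × 2.9957 = 0.114 × 0.4701 × 2.9957 = 0.1605.
τ(428 nm) = 0.114 × (520/428)⁴ × 2.9957 = 0.114 × 2.1789 × 2.9957 = 0.7441.
T(628)/T(428) = exp(τ_B − τ_A) = exp(0.5836) = 1.7925.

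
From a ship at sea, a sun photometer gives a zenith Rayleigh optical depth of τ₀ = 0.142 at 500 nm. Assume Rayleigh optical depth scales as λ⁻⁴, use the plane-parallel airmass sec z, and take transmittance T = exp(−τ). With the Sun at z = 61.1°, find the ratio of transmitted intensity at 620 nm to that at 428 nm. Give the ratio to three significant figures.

Airmass: sec 61.1° = 2.0692.
τ(620 nm) = 0.142 × (500/620)⁴ × 2.0692 = 0.142 × 0.4230 × 2.0692 = 0.1243.
τ(428 nm) = 0.142 × (500/428)⁴ × 2.0692 = 0.142 × 1.8625 × 2.0692 = 0.5473.
T(620)/T(428) = exp(τ_B − τ_A) = exp(0.4230) = 1.5265.

1.53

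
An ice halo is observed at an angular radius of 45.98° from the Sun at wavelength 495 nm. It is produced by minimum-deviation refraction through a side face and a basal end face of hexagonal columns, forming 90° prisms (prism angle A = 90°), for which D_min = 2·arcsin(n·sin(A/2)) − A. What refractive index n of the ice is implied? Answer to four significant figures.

Rearranging: n = sin((D_min + A)/2) / sin(A/2).
(D_min + A)/2 = (45.98° + 90°)/2 = 67.990°.
n = sin 67.990° / sin 45° = 0.9271 / 0.7071 = 1.3111.

1.311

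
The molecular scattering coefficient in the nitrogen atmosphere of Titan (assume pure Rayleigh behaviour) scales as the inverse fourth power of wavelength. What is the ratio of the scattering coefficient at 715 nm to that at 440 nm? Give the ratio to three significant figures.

Rayleigh scattering ∝ λ⁻⁴, so the ratio of coefficients is the inverse fourth power of the wavelength ratio.
σ(715)/σ(440) = (440/715)⁴ = (0.6154)⁴ = 0.1434.

0.143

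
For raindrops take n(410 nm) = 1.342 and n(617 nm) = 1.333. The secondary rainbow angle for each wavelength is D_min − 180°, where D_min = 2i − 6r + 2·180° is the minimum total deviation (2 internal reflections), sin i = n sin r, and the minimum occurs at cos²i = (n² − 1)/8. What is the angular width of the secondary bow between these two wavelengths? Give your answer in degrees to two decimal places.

At 410 nm (n = 1.342): cos²i = 0.10012 → i = 71.554°, r = 44.981°, D_min = 233.222°, rainbow angle = 53.222°.
At 617 nm (n = 1.333): cos²i = 0.09711 → i = 71.843°, r = 45.466°, D_min = 230.891°, rainbow angle = 50.891°.
Angular width = |53.222° − 50.891°| = 2.331°.

2.33°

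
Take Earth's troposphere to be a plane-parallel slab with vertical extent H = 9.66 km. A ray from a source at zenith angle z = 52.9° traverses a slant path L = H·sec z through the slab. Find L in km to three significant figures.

sec z = 1/cos 52.9° = 1.6578.
L = 9.66 × 1.6578 = 16.014 km.

16.0 km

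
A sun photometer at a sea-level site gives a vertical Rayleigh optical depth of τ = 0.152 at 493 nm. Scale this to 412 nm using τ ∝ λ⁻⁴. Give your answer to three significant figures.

τ(412 nm) = τ(493 nm) × (493/412)⁴ = 0.152 × (1.1966)⁴ = 0.152 × 2.0502 = 0.3116.

0.312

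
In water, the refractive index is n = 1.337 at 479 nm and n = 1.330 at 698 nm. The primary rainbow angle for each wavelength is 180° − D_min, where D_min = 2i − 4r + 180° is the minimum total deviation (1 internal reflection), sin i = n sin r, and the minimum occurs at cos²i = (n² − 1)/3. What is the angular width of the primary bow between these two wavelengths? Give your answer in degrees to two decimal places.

1.02°

At 479 nm (n = 1.337): cos²i = 0.26252 → i = 59.178°, r = 39.964°, D_min = 138.500°, rainbow angle = 41.500°.
At 698 nm (n = 1.330): cos²i = 0.25630 → i = 59.585°, r = 40.422°, D_min = 137.484°, rainbow angle = 42.516°.
Angular width = |41.500° − 42.516°| = 1.016°.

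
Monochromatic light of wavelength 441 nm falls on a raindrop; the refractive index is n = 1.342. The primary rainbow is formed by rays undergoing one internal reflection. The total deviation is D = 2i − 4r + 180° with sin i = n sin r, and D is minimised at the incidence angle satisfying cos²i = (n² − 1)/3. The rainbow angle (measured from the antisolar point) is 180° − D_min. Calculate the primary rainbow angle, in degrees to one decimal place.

cos²i = (1.80096 − 1)/3 = 0.26699; i = arccos(0.51671) = 58.888°.
sin r = sin 58.888°/1.342 = 0.63797; r = 39.641°.
D_min = 2·58.888° − 4·39.641° + 180° = 139.213°.
Rainbow angle = 180° − D_min = 40.787°.

40.8°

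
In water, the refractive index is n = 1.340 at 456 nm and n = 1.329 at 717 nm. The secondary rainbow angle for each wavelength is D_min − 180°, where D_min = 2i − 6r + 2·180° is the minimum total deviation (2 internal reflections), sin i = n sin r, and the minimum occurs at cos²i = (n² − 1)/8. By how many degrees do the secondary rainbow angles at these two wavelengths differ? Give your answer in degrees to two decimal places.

At 456 nm (n = 1.340): cos²i = 0.09945 → i = 71.618°, r = 45.088°, D_min = 232.709°, rainbow angle = 52.709°.
At 717 nm (n = 1.329): cos²i = 0.09578 → i = 71.972°, r = 45.685°, D_min = 229.837°, rainbow angle = 49.837°.
Angular width = |52.709° − 49.837°| = 2.872°.

2.87°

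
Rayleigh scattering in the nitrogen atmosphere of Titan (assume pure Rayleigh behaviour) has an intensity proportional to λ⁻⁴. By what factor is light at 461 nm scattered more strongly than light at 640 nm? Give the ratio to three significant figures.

3.71

Rayleigh scattering ∝ λ⁻⁴, so the ratio of coefficients is the inverse fourth power of the wavelength ratio.
σ(461)/σ(640) = (640/461)⁴ = (1.3883)⁴ = 3.715.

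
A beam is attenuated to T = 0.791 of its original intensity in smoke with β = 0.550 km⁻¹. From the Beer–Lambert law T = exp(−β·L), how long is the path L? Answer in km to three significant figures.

0.426 km

Beer–Lambert: T = exp(−βL) ⇒ L = −ln(T)/β = −ln(0.791)/0.550 = 0.2345/0.550 = 0.4263 km.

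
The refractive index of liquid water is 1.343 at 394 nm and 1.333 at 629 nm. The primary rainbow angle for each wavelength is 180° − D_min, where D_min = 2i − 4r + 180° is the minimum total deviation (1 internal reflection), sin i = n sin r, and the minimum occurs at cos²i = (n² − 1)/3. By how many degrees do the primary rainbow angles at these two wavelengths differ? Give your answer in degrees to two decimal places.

1.43°

At 394 nm (n = 1.343): cos²i = 0.26788 → i = 58.830°, r = 39.577°, D_min = 139.354°, rainbow angle = 40.646°.
At 629 nm (n = 1.333): cos²i = 0.25896 → i = 59.410°, r = 40.225°, D_min = 137.922°, rainbow angle = 42.078°.
Angular width = |40.646° − 42.078°| = 1.432°.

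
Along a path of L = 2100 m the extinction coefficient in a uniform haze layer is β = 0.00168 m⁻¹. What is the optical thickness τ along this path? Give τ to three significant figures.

τ = β·L = 0.00168 × 2100 = 3.5280.

3.53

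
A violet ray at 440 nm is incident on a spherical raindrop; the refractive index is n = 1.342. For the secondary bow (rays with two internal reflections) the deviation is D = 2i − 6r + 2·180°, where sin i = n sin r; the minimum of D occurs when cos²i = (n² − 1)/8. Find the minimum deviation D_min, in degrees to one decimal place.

233.2°

cos²i = (1.80096 − 1)/8 = 0.10012; i = arccos(0.31642) = 71.554°.
sin r = sin 71.554°/1.342 = 0.70687; r = 44.981°.
D_min = 2·71.554° − 6·44.981° + 360° = 233.222°.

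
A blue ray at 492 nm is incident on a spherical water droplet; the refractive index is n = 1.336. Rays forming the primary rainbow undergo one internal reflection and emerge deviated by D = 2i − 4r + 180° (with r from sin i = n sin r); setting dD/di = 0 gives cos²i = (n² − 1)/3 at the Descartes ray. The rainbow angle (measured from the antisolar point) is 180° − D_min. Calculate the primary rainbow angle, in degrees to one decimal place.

cos²i = (1.78490 − 1)/3 = 0.26163; i = arccos(0.51150) = 59.236°.
sin r = sin 59.236°/1.336 = 0.64318; r = 40.029°.
D_min = 2·59.236° − 4·40.029° + 180° = 138.356°.
Rainbow angle = 180° − D_min = 41.644°.

41.6°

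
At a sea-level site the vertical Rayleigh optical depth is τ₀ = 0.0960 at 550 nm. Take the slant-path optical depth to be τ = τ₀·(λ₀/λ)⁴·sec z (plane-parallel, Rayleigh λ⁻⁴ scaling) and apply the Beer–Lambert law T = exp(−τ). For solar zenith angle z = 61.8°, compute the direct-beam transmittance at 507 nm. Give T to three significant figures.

0.755

sec 61.8° = 2.1162.
τ = 0.0960 × (550/507)⁴ × 2.1162 = 0.0960 × 1.3849 × 2.1162 = 0.2813.
T = exp(−0.2813) = 0.7548.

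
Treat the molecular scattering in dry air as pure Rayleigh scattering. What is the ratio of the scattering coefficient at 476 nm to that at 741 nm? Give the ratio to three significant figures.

5.87

Rayleigh scattering ∝ λ⁻⁴, so the ratio of coefficients is the inverse fourth power of the wavelength ratio.
σ(476)/σ(741) = (741/476)⁴ = (1.5567)⁴ = 5.873.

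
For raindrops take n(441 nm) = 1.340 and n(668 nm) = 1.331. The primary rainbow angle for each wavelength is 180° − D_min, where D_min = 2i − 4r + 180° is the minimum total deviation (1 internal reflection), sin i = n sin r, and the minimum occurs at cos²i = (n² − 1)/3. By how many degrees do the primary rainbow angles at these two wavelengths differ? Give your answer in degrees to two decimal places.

At 441 nm (n = 1.340): cos²i = 0.26520 → i = 59.004°, r = 39.770°, D_min = 138.929°, rainbow angle = 41.071°.
At 668 nm (n = 1.331): cos²i = 0.25719 → i = 59.527°, r = 40.356°, D_min = 137.630°, rainbow angle = 42.370°.
Angular width = |41.071° − 42.370°| = 1.299°.

1.30°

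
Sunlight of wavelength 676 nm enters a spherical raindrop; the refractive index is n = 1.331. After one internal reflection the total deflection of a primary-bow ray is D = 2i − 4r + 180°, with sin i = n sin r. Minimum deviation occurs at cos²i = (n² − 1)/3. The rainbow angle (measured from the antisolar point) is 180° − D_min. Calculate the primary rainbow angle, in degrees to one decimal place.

cos²i = (1.77156 − 1)/3 = 0.25719; i = arccos(0.50714) = 59.527°.
sin r = sin 59.527°/1.331 = 0.64753; r = 40.356°.
D_min = 2·59.527° − 4·40.356° + 180° = 137.630°.
Rainbow angle = 180° − D_min = 42.370°.

42.4°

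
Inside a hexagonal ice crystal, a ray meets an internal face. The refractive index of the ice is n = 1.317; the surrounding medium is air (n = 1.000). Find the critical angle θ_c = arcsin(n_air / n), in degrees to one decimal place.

sin θ_c = n_air / n = 1.000 / 1.317 = 0.7593.
θ_c = arcsin(0.7593) = 49.40°.

49.4°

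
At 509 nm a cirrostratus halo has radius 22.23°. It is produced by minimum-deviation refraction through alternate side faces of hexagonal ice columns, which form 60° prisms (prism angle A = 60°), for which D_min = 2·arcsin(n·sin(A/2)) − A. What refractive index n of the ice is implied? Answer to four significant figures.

Rearranging: n = sin((D_min + A)/2) / sin(A/2).
(D_min + A)/2 = (22.23° + 60°)/2 = 41.115°.
n = sin 41.115° / sin 30° = 0.6576 / 0.5000 = 1.3151.

1.315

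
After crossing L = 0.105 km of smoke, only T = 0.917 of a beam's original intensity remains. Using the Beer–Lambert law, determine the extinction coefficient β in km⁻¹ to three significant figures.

0.825 km⁻¹

Beer–Lambert: T = exp(−βL) ⇒ β = −ln(T)/L = −ln(0.917)/0.105 = 0.0866/0.105 = 0.8252 km⁻¹.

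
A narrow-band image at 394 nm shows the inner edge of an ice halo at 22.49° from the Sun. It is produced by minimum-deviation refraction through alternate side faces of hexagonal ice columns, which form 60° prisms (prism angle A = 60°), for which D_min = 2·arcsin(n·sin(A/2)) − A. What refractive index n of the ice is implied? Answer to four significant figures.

1.319

Rearranging: n = sin((D_min + A)/2) / sin(A/2).
(D_min + A)/2 = (22.49° + 60°)/2 = 41.245°.
n = sin 41.245° / sin 30° = 0.6593 / 0.5000 = 1.3186.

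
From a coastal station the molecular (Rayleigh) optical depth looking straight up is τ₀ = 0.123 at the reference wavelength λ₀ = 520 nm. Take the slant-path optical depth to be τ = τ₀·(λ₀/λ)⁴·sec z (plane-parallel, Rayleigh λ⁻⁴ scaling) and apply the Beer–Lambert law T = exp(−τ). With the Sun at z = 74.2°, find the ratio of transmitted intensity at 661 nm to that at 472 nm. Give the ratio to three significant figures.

Airmass: sec 74.2° = 3.6727.
τ(661 nm) = 0.123 × (520/661)⁴ × 3.6727 = 0.123 × 0.3830 × 3.6727 = 0.1730.
τ(472 nm) = 0.123 × (520/472)⁴ × 3.6727 = 0.123 × 1.4731 × 3.6727 = 0.6655.
T(661)/T(472) = exp(τ_B − τ_A) = exp(0.4925) = 1.6363.

1.64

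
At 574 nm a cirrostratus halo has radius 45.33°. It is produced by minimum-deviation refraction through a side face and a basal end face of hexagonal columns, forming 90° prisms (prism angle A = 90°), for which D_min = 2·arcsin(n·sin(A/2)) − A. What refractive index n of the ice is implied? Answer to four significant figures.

Rearranging: n = sin((D_min + A)/2) / sin(A/2).
(D_min + A)/2 = (45.33° + 90°)/2 = 67.665°.
n = sin 67.665° / sin 45° = 0.9250 / 0.7071 = 1.3081.

1.308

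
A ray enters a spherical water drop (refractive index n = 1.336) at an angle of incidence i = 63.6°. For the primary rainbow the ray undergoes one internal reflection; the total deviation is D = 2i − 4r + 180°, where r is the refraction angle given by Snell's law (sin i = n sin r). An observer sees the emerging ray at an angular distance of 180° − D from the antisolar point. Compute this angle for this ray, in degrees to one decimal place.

sin r = sin 63.6° / 1.336 = 0.8957/1.336 = 0.6704; r = 42.10°.
D = 2·63.6° − 4·42.10° + 180° = 127.20° − 168.41° + 180° = 138.79°.
Angle from antisolar point = 180° − D = 41.21°.

41.2°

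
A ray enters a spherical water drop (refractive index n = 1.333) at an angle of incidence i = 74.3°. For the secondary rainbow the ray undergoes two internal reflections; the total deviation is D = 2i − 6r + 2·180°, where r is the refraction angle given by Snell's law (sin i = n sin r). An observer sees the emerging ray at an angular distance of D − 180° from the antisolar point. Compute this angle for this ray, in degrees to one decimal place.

sin r = sin 74.3° / 1.333 = 0.9627/1.333 = 0.7222; r = 46.24°.
D = 2·74.3° − 6·46.24° + 2·180° = 148.60° − 277.42° + 360° = 231.18°.
Angle from antisolar point = D − 180° = 51.18°.

51.2°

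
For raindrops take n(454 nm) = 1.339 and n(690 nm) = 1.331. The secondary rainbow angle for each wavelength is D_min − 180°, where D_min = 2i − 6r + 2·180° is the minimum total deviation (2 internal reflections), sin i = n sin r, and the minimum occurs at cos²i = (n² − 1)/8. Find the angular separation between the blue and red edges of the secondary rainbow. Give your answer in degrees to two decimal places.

At 454 nm (n = 1.339): cos²i = 0.09912 → i = 71.650°, r = 45.141°, D_min = 232.451°, rainbow angle = 52.451°.
At 690 nm (n = 1.331): cos²i = 0.09645 → i = 71.907°, r = 45.575°, D_min = 230.365°, rainbow angle = 50.365°.
Angular width = |52.451° − 50.365°| = 2.086°.

2.09°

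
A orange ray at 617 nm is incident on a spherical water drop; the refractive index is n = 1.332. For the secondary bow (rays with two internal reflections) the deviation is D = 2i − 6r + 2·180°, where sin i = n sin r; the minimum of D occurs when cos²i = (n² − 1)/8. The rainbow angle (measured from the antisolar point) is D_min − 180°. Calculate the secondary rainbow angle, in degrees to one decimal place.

cos²i = (1.77422 − 1)/8 = 0.09678; i = arccos(0.31109) = 71.875°.
sin r = sin 71.875°/1.332 = 0.71350; r = 45.520°.
D_min = 2·71.875° − 6·45.520° + 360° = 230.628°.
Rainbow angle = D_min − 180° = 50.628°.

50.6°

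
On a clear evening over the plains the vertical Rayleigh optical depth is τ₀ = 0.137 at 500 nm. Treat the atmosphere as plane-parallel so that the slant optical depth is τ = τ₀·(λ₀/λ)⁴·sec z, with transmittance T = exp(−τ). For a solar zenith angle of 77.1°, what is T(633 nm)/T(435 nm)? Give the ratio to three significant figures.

Airmass: sec 77.1° = 4.4793.
τ(633 nm) = 0.137 × (500/633)⁴ × 4.4793 = 0.137 × 0.3893 × 4.4793 = 0.2389.
τ(435 nm) = 0.137 × (500/435)⁴ × 4.4793 = 0.137 × 1.7455 × 4.4793 = 1.0712.
T(633)/T(435) = exp(τ_B − τ_A) = exp(0.8323) = 2.2985.

2.30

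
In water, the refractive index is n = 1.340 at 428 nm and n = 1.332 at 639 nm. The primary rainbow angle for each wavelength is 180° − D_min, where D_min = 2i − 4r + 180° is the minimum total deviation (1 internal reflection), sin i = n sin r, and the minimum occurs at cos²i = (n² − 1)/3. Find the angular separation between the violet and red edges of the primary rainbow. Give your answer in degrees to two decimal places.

At 428 nm (n = 1.340): cos²i = 0.26520 → i = 59.004°, r = 39.770°, D_min = 138.929°, rainbow angle = 41.071°.
At 639 nm (n = 1.332): cos²i = 0.25807 → i = 59.469°, r = 40.290°, D_min = 137.776°, rainbow angle = 42.224°.
Angular width = |41.071° − 42.224°| = 1.153°.

1.15°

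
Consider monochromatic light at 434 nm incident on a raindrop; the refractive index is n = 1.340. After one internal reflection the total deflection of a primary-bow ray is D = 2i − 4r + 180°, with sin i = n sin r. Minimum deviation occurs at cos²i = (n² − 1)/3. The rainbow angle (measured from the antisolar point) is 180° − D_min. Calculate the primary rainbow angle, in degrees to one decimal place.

41.1°

cos²i = (1.79560 − 1)/3 = 0.26520; i = arccos(0.51498) = 59.004°.
sin r = sin 59.004°/1.340 = 0.63971; r = 39.770°.
D_min = 2·59.004° − 4·39.770° + 180° = 138.929°.
Rainbow angle = 180° − D_min = 41.071°.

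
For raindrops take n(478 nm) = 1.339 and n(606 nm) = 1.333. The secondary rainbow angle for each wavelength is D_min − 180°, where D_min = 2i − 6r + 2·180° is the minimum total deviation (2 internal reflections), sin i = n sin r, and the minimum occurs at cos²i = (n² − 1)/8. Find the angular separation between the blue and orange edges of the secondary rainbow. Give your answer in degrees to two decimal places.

At 478 nm (n = 1.339): cos²i = 0.09912 → i = 71.650°, r = 45.141°, D_min = 232.451°, rainbow angle = 52.451°.
At 606 nm (n = 1.333): cos²i = 0.09711 → i = 71.843°, r = 45.466°, D_min = 230.891°, rainbow angle = 50.891°.
Angular width = |52.451° − 50.891°| = 1.560°.

1.56°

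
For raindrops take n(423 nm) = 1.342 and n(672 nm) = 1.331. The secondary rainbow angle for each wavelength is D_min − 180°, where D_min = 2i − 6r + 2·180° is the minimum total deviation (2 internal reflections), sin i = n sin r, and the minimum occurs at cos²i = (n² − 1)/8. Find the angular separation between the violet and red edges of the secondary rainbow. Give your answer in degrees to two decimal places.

At 423 nm (n = 1.342): cos²i = 0.10012 → i = 71.554°, r = 44.981°, D_min = 233.222°, rainbow angle = 53.222°.
At 672 nm (n = 1.331): cos²i = 0.09645 → i = 71.907°, r = 45.575°, D_min = 230.365°, rainbow angle = 50.365°.
Angular width = |53.222° − 50.365°| = 2.857°.

2.86°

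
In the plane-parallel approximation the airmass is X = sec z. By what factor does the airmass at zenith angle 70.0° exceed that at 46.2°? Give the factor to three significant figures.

2.02

X(70.0°)/X(46.2°) = sec 70.0° / sec 46.2° = cos 46.2° / cos 70.0° = 0.6921/0.3420 = 2.0237.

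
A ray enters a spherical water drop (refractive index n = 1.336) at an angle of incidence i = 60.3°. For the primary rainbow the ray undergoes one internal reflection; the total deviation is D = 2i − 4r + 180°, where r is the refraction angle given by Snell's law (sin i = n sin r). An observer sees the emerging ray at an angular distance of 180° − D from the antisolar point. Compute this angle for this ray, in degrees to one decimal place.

sin r = sin 60.3° / 1.336 = 0.8686/1.336 = 0.6502; r = 40.55°.
D = 2·60.3° − 4·40.55° + 180° = 120.60° − 162.22° + 180° = 138.38°.
Angle from antisolar point = 180° − D = 41.62°.

41.6°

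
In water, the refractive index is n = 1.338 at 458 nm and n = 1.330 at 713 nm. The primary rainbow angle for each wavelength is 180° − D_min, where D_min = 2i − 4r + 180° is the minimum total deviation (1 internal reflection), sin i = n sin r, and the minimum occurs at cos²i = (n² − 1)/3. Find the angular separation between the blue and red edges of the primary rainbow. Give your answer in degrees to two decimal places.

1.16°

At 458 nm (n = 1.338): cos²i = 0.26341 → i = 59.120°, r = 39.899°, D_min = 138.643°, rainbow angle = 41.357°.
At 713 nm (n = 1.330): cos²i = 0.25630 → i = 59.585°, r = 40.422°, D_min = 137.484°, rainbow angle = 42.516°.
Angular width = |41.357° − 42.516°| = 1.160°.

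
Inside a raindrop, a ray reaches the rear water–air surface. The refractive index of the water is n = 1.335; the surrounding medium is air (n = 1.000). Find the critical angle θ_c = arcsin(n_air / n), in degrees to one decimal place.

sin θ_c = n_air / n = 1.000 / 1.335 = 0.7491.
θ_c = arcsin(0.7491) = 48.51°.

48.5°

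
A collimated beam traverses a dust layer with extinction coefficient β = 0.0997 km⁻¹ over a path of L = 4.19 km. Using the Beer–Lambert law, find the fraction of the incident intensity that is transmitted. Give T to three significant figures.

0.659

τ = β·L = 0.0997 × 4.19 = 0.4177.
T = exp(−0.4177) = 0.6585.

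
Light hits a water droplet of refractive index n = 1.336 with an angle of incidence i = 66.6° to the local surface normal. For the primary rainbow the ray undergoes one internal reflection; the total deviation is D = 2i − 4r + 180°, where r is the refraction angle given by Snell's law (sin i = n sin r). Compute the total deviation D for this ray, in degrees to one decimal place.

sin r = sin 66.6° / 1.336 = 0.9178/1.336 = 0.6869; r = 43.39°.
D = 2·66.6° − 4·43.39° + 180° = 133.20° − 173.55° + 180° = 139.65°.

139.6°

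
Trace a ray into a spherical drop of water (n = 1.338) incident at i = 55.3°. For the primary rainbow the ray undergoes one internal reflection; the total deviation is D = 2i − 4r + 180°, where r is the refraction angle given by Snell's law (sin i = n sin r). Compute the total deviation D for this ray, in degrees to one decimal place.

sin r = sin 55.3° / 1.338 = 0.8221/1.338 = 0.6145; r = 37.91°.
D = 2·55.3° − 4·37.91° + 180° = 110.60° − 151.65° + 180° = 138.95°.

138.9°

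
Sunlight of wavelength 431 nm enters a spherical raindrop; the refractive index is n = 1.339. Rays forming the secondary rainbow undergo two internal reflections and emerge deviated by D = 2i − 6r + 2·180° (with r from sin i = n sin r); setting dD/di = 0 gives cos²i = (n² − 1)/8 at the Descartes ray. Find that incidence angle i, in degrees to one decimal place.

71.6°

cos²i = (1.339² − 1)/8 = (1.79292 − 1)/8 = 0.09912.
cos i = 0.31483, so i = 71.650°.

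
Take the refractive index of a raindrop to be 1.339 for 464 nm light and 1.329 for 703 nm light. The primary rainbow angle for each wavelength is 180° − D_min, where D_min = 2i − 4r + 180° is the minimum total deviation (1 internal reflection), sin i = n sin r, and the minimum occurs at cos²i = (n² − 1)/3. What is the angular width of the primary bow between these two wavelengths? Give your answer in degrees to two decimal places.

At 464 nm (n = 1.339): cos²i = 0.26431 → i = 59.062°, r = 39.834°, D_min = 138.786°, rainbow angle = 41.214°.
At 703 nm (n = 1.329): cos²i = 0.25541 → i = 59.643°, r = 40.487°, D_min = 137.337°, rainbow angle = 42.663°.
Angular width = |41.214° − 42.663°| = 1.450°.

1.45°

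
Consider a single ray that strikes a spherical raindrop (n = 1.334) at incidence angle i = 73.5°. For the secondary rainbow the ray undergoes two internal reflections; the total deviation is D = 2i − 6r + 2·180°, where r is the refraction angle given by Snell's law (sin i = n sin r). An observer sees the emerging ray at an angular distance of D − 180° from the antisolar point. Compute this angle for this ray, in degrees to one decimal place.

sin r = sin 73.5° / 1.334 = 0.9588/1.334 = 0.7188; r = 45.95°.
D = 2·73.5° − 6·45.95° + 2·180° = 147.00° − 275.71° + 360° = 231.29°.
Angle from antisolar point = D − 180° = 51.29°.

51.3°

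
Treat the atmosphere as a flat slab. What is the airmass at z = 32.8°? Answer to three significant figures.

X = sec z = 1/cos 32.8° = 1/0.8406 = 1.1897.

1.19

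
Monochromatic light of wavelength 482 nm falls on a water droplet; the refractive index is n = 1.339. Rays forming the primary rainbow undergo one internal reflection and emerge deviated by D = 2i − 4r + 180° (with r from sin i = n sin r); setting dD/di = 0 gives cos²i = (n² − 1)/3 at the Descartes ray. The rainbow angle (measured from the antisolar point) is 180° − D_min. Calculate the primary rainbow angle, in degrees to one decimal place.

41.2°

cos²i = (1.79292 − 1)/3 = 0.26431; i = arccos(0.51411) = 59.062°.
sin r = sin 59.062°/1.339 = 0.64057; r = 39.834°.
D_min = 2·59.062° − 4·39.834° + 180° = 138.786°.
Rainbow angle = 180° − D_min = 41.214°.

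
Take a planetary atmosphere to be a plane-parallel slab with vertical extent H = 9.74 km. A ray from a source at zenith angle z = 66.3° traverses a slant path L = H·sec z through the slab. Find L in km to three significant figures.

sec z = 1/cos 66.3° = 2.4879.
L = 9.74 × 2.4879 = 24.232 km.

24.2 km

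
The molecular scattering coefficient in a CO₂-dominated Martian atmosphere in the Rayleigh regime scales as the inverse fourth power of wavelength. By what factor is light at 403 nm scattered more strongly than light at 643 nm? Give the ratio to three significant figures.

6.48

Rayleigh scattering ∝ λ⁻⁴, so the ratio of coefficients is the inverse fourth power of the wavelength ratio.
σ(403)/σ(643) = (643/403)⁴ = (1.5955)⁴ = 6.481.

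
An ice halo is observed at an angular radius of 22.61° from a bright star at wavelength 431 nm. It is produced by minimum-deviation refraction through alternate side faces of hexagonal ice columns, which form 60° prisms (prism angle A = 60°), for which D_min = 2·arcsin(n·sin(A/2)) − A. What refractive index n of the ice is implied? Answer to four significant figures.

1.320

Rearranging: n = sin((D_min + A)/2) / sin(A/2).
(D_min + A)/2 = (22.61° + 60°)/2 = 41.305°.
n = sin 41.305° / sin 30° = 0.6601 / 0.5000 = 1.3201.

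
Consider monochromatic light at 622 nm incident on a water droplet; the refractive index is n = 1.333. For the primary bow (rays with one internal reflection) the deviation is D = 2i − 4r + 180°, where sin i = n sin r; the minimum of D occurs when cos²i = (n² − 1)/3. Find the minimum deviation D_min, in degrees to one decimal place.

137.9°

cos²i = (1.77689 − 1)/3 = 0.25896; i = arccos(0.50888) = 59.410°.
sin r = sin 59.410°/1.333 = 0.64579; r = 40.225°.
D_min = 2·59.410° − 4·40.225° + 180° = 137.922°.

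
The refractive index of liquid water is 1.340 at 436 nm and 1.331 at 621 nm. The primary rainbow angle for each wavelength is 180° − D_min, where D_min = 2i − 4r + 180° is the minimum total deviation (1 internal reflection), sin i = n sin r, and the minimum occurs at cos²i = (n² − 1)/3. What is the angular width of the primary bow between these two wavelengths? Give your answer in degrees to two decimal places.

At 436 nm (n = 1.340): cos²i = 0.26520 → i = 59.004°, r = 39.770°, D_min = 138.929°, rainbow angle = 41.071°.
At 621 nm (n = 1.331): cos²i = 0.25719 → i = 59.527°, r = 40.356°, D_min = 137.630°, rainbow angle = 42.370°.
Angular width = |41.071° − 42.370°| = 1.299°.

1.30°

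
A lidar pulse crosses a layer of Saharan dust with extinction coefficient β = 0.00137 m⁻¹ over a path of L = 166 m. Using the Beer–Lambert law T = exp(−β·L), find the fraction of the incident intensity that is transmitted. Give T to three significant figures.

τ = β·L = 0.00137 × 166 = 0.2274.
T = exp(−0.2274) = 0.7966.

0.797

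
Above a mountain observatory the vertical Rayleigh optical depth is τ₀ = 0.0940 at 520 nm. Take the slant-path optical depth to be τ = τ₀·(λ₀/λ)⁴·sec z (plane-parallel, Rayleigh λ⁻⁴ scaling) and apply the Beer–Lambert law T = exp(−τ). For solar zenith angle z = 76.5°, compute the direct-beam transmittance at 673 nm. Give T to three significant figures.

sec 76.5° = 4.2837.
τ = 0.0940 × (520/673)⁴ × 4.2837 = 0.0940 × 0.3564 × 4.2837 = 0.1435.
T = exp(−0.1435) = 0.8663.

0.866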